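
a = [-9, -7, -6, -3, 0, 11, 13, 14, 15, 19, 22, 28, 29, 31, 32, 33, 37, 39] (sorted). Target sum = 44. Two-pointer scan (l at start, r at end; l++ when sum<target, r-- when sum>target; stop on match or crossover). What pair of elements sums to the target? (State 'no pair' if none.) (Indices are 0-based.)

(11, 33)

l=0 r=17: -9+39=30 <44, l++
l=1 r=17: -7+39=32 <44, l++
l=2 r=17: -6+39=33 <44, l++
l=3 r=17: -3+39=36 <44, l++
l=4 r=17: 0+39=39 <44, l++
l=5 r=17: 11+39=50 >44, r--
l=5 r=16: 11+37=48 >44, r--
l=5 r=15: 11+33=44, found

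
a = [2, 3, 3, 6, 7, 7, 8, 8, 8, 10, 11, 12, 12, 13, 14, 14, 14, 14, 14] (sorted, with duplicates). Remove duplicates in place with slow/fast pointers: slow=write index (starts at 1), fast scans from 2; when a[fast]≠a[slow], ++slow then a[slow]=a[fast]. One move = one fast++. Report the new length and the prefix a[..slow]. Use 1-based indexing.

(s=1,f=2) a[fast]=3≠a[slow]=2 write a[2]=3 → slow++,fast++
(s=2,f=3) a[fast]=3=a[slow] dup → fast++
(s=2,f=4) a[fast]=6≠a[slow]=3 write a[3]=6 → slow++,fast++
(s=3,f=5) a[fast]=7≠a[slow]=6 write a[4]=7 → slow++,fast++
(s=4,f=6) a[fast]=7=a[slow] dup → fast++
(s=4,f=7) a[fast]=8≠a[slow]=7 write a[5]=8 → slow++,fast++
(s=5,f=8) a[fast]=8=a[slow] dup → fast++
(s=5,f=9) a[fast]=8=a[slow] dup → fast++
(s=5,f=10) a[fast]=10≠a[slow]=8 write a[6]=10 → slow++,fast++
(s=6,f=11) a[fast]=11≠a[slow]=10 write a[7]=11 → slow++,fast++
(s=7,f=12) a[fast]=12≠a[slow]=11 write a[8]=12 → slow++,fast++
(s=8,f=13) a[fast]=12=a[slow] dup → fast++
(s=8,f=14) a[fast]=13≠a[slow]=12 write a[9]=13 → slow++,fast++
(s=9,f=15) a[fast]=14≠a[slow]=13 write a[10]=14 → slow++,fast++
(s=10,f=16) a[fast]=14=a[slow] dup → fast++
(s=10,f=17) a[fast]=14=a[slow] dup → fast++
(s=10,f=18) a[fast]=14=a[slow] dup → fast++
(s=10,f=19) a[fast]=14=a[slow] dup → fast++

length 10; prefix = [2, 3, 6, 7, 8, 10, 11, 12, 13, 14]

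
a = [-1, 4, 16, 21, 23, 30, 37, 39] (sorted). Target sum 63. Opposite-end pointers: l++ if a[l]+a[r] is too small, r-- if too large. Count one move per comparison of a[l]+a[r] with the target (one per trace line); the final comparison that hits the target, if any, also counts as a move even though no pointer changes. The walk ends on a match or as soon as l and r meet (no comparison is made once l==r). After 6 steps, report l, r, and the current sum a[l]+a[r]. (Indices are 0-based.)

l=0 r=7: -1+39=38 <63, l++
l=1 r=7: 4+39=43 <63, l++
l=2 r=7: 16+39=55 <63, l++
l=3 r=7: 21+39=60 <63, l++
l=4 r=7: 23+39=62 <63, l++
l=5 r=7: 30+39=69 >63, r--

l=5, r=6, sum=67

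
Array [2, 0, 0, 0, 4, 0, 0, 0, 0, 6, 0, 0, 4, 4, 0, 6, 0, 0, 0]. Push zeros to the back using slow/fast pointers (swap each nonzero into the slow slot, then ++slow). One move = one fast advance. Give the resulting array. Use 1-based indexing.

[2, 4, 6, 4, 4, 6, 0, 0, 0, 0, 0, 0, 0, 0, 0, 0, 0, 0, 0]

(s=1,f=1) a[fast]=2≠0 swap→a[1]=2 → slow++,fast++
(s=2,f=2) a[fast]=0 → fast++
(s=2,f=3) a[fast]=0 → fast++
(s=2,f=4) a[fast]=0 → fast++
(s=2,f=5) a[fast]=4≠0 swap→a[2]=4 → slow++,fast++
(s=3,f=6) a[fast]=0 → fast++
(s=3,f=7) a[fast]=0 → fast++
(s=3,f=8) a[fast]=0 → fast++
(s=3,f=9) a[fast]=0 → fast++
(s=3,f=10) a[fast]=6≠0 swap→a[3]=6 → slow++,fast++
(s=4,f=11) a[fast]=0 → fast++
(s=4,f=12) a[fast]=0 → fast++
(s=4,f=13) a[fast]=4≠0 swap→a[4]=4 → slow++,fast++
(s=5,f=14) a[fast]=4≠0 swap→a[5]=4 → slow++,fast++
(s=6,f=15) a[fast]=0 → fast++
(s=6,f=16) a[fast]=6≠0 swap→a[6]=6 → slow++,fast++
(s=7,f=17) a[fast]=0 → fast++
(s=7,f=18) a[fast]=0 → fast++
(s=7,f=19) a[fast]=0 → fast++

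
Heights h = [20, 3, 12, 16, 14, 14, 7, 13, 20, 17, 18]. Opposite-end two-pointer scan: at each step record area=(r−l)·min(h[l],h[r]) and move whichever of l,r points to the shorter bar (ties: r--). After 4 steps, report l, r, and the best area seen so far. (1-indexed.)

l=1, r=7, best area=180

[1,11] min(20,18)*10=180 best=180 * → r--
[1,10] min(20,17)*9=153 best=180 → r--
[1,9] min(20,20)*8=160 best=180 → r--
[1,8] min(20,13)*7=91 best=180 → r--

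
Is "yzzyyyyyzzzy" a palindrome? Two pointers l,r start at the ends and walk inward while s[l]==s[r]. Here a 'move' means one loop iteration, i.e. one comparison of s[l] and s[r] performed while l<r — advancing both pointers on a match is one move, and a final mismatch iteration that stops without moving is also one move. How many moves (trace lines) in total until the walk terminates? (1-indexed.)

4 moves

[1,12] 'y'=='y' → l++,r--
[2,11] 'z'=='z' → l++,r--
[3,10] 'z'=='z' → l++,r--
[4,9] 'y'!='z' → stop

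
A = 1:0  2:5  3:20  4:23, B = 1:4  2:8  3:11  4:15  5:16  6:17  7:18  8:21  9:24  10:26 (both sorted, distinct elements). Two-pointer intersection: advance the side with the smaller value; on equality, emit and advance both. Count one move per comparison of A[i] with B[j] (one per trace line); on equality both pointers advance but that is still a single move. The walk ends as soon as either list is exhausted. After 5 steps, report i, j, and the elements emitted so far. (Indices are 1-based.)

i=3, j=4, emitted=[]

i=1 j=1: 0<4, i++
i=2 j=1: 5>4, j++
i=2 j=2: 5<8, i++
i=3 j=2: 20>8, j++
i=3 j=3: 20>11, j++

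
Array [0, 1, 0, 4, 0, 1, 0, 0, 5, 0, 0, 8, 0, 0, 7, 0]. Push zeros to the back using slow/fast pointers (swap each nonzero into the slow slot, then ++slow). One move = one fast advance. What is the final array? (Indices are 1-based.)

[1, 4, 1, 5, 8, 7, 0, 0, 0, 0, 0, 0, 0, 0, 0, 0]

(s=1,f=1) a[fast]=0 → fast++
(s=1,f=2) a[fast]=1≠0 swap→a[1]=1 → slow++,fast++
(s=2,f=3) a[fast]=0 → fast++
(s=2,f=4) a[fast]=4≠0 swap→a[2]=4 → slow++,fast++
(s=3,f=5) a[fast]=0 → fast++
(s=3,f=6) a[fast]=1≠0 swap→a[3]=1 → slow++,fast++
(s=4,f=7) a[fast]=0 → fast++
(s=4,f=8) a[fast]=0 → fast++
(s=4,f=9) a[fast]=5≠0 swap→a[4]=5 → slow++,fast++
(s=5,f=10) a[fast]=0 → fast++
(s=5,f=11) a[fast]=0 → fast++
(s=5,f=12) a[fast]=8≠0 swap→a[5]=8 → slow++,fast++
(s=6,f=13) a[fast]=0 → fast++
(s=6,f=14) a[fast]=0 → fast++
(s=6,f=15) a[fast]=7≠0 swap→a[6]=7 → slow++,fast++
(s=7,f=16) a[fast]=0 → fast++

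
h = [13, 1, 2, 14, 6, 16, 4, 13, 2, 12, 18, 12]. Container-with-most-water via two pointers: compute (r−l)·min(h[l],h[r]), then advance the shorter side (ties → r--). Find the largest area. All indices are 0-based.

max area = 132

l=0 r=11: min(13,12)*11=132 best=132 *, r--
l=0 r=10: min(13,18)*10=130 best=132, l++
l=1 r=10: min(1,18)*9=9 best=132, l++
l=2 r=10: min(2,18)*8=16 best=132, l++
l=3 r=10: min(14,18)*7=98 best=132, l++
l=4 r=10: min(6,18)*6=36 best=132, l++
l=5 r=10: min(16,18)*5=80 best=132, l++
l=6 r=10: min(4,18)*4=16 best=132, l++
l=7 r=10: min(13,18)*3=39 best=132, l++
l=8 r=10: min(2,18)*2=4 best=132, l++
l=9 r=10: min(12,18)*1=12 best=132, l++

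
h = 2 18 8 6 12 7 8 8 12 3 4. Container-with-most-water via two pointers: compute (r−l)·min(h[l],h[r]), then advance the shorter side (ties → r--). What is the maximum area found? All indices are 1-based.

max area = 84

[1,11] min(2,4)*10=20 best=20 * → l++
[2,11] min(18,4)*9=36 best=36 * → r--
[2,10] min(18,3)*8=24 best=36 → r--
[2,9] min(18,12)*7=84 best=84 * → r--
[2,8] min(18,8)*6=48 best=84 → r--
[2,7] min(18,8)*5=40 best=84 → r--
[2,6] min(18,7)*4=28 best=84 → r--
[2,5] min(18,12)*3=36 best=84 → r--
[2,4] min(18,6)*2=12 best=84 → r--
[2,3] min(18,8)*1=8 best=84 → r--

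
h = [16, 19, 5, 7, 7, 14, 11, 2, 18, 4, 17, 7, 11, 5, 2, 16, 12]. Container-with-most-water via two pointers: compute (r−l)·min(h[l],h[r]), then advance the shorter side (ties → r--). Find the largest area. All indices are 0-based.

[0,16] min(16,12)*16=192 best=192 * → r--
[0,15] min(16,16)*15=240 best=240 * → r--
[0,14] min(16,2)*14=28 best=240 → r--
[0,13] min(16,5)*13=65 best=240 → r--
[0,12] min(16,11)*12=132 best=240 → r--
[0,11] min(16,7)*11=77 best=240 → r--
[0,10] min(16,17)*10=160 best=240 → l++
[1,10] min(19,17)*9=153 best=240 → r--
[1,9] min(19,4)*8=32 best=240 → r--
[1,8] min(19,18)*7=126 best=240 → r--
[1,7] min(19,2)*6=12 best=240 → r--
[1,6] min(19,11)*5=55 best=240 → r--
[1,5] min(19,14)*4=56 best=240 → r--
[1,4] min(19,7)*3=21 best=240 → r--
[1,3] min(19,7)*2=14 best=240 → r--
[1,2] min(19,5)*1=5 best=240 → r--

max area = 240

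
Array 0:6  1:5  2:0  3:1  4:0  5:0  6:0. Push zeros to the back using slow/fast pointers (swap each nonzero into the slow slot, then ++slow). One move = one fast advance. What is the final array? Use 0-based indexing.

(s=0,f=0) a[fast]=6≠0 swap→a[0]=6 → slow++,fast++
(s=1,f=1) a[fast]=5≠0 swap→a[1]=5 → slow++,fast++
(s=2,f=2) a[fast]=0 → fast++
(s=2,f=3) a[fast]=1≠0 swap→a[2]=1 → slow++,fast++
(s=3,f=4) a[fast]=0 → fast++
(s=3,f=5) a[fast]=0 → fast++
(s=3,f=6) a[fast]=0 → fast++

[6, 5, 1, 0, 0, 0, 0]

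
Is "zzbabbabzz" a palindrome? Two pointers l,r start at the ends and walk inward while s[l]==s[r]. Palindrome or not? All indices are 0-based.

[0,9] 'z'=='z' → l++,r--
[1,8] 'z'=='z' → l++,r--
[2,7] 'b'=='b' → l++,r--
[3,6] 'a'=='a' → l++,r--
[4,5] 'b'=='b' → l++,r--

palindrome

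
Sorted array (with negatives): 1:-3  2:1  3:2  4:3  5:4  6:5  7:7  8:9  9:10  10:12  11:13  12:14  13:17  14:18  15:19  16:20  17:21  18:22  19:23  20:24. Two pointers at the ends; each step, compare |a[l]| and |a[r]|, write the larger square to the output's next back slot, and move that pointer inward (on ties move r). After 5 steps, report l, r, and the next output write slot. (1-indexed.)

[1,20] |-3|<=|24| out[20]=576 → r--
[1,19] |-3|<=|23| out[19]=529 → r--
[1,18] |-3|<=|22| out[18]=484 → r--
[1,17] |-3|<=|21| out[17]=441 → r--
[1,16] |-3|<=|20| out[16]=400 → r--

l=1, r=15, next write slot=15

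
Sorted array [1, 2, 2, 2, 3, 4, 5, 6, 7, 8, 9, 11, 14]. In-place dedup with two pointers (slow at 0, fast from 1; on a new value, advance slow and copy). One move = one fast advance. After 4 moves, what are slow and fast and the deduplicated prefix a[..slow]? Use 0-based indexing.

slow=0 fast=1: a[fast]=2≠a[slow]=1 write a[1]=2, slow++,fast++
slow=1 fast=2: a[fast]=2=a[slow] dup, fast++
slow=1 fast=3: a[fast]=2=a[slow] dup, fast++
slow=1 fast=4: a[fast]=3≠a[slow]=2 write a[2]=3, slow++,fast++

slow=2, fast=5, prefix=[1, 2, 3]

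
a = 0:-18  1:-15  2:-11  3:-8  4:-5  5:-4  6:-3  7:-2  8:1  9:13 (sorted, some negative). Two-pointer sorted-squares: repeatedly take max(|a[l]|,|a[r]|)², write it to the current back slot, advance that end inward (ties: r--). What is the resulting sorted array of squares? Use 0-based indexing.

[0,9] |-18|>|13| out[9]=324 → l++
[1,9] |-15|>|13| out[8]=225 → l++
[2,9] |-11|<=|13| out[7]=169 → r--
[2,8] |-11|>|1| out[6]=121 → l++
[3,8] |-8|>|1| out[5]=64 → l++
[4,8] |-5|>|1| out[4]=25 → l++
[5,8] |-4|>|1| out[3]=16 → l++
[6,8] |-3|>|1| out[2]=9 → l++
[7,8] |-2|>|1| out[1]=4 → l++
[8,8] |1|<=|1| out[0]=1 → r--

[1, 4, 9, 16, 25, 64, 121, 169, 225, 324]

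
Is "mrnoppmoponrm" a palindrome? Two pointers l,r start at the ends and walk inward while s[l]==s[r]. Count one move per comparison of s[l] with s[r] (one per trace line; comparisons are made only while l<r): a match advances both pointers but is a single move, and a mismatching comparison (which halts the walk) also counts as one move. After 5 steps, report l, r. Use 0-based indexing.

l=0 r=12: 'm'=='m', l++,r--
l=1 r=11: 'r'=='r', l++,r--
l=2 r=10: 'n'=='n', l++,r--
l=3 r=9: 'o'=='o', l++,r--
l=4 r=8: 'p'=='p', l++,r--

l=5, r=7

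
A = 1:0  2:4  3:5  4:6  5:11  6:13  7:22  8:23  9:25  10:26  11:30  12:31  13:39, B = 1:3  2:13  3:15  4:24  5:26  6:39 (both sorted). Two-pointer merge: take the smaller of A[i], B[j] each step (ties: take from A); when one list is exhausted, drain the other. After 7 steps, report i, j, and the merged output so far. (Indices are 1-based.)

i=7, j=2, merged so far=[0, 3, 4, 5, 6, 11, 13]

[i=1,j=1] A[i]=0<=B[j]=3 take 0 → i++
[i=2,j=1] A[i]=4>B[j]=3 take 3 → j++
[i=2,j=2] A[i]=4<=B[j]=13 take 4 → i++
[i=3,j=2] A[i]=5<=B[j]=13 take 5 → i++
[i=4,j=2] A[i]=6<=B[j]=13 take 6 → i++
[i=5,j=2] A[i]=11<=B[j]=13 take 11 → i++
[i=6,j=2] A[i]=13<=B[j]=13 take 13 → i++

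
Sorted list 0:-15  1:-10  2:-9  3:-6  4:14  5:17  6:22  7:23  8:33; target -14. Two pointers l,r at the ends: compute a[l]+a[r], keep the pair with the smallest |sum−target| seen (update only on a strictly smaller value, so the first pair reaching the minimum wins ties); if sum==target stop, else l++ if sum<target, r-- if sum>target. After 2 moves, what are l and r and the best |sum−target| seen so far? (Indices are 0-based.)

l=0, r=6, best |Δ|=22

[0,8] -15+33=18 d=32 * → r--
[0,7] -15+23=8 d=22 * → r--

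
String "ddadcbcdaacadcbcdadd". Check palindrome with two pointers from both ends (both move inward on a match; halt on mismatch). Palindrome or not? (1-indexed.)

[1,20] 'd'=='d' → l++,r--
[2,19] 'd'=='d' → l++,r--
[3,18] 'a'=='a' → l++,r--
[4,17] 'd'=='d' → l++,r--
[5,16] 'c'=='c' → l++,r--
[6,15] 'b'=='b' → l++,r--
[7,14] 'c'=='c' → l++,r--
[8,13] 'd'=='d' → l++,r--
[9,12] 'a'=='a' → l++,r--
[10,11] 'a'!='c' → stop

not a palindrome (mismatch at 10,11)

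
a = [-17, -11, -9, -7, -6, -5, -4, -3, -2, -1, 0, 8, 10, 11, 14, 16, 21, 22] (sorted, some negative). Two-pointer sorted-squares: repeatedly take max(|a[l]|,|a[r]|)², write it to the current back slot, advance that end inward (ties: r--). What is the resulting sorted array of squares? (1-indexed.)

[0, 1, 4, 9, 16, 25, 36, 49, 64, 81, 100, 121, 121, 196, 256, 289, 441, 484]

[1,18] |-17|<=|22| out[18]=484 → r--
[1,17] |-17|<=|21| out[17]=441 → r--
[1,16] |-17|>|16| out[16]=289 → l++
[2,16] |-11|<=|16| out[15]=256 → r--
[2,15] |-11|<=|14| out[14]=196 → r--
[2,14] |-11|<=|11| out[13]=121 → r--
[2,13] |-11|>|10| out[12]=121 → l++
[3,13] |-9|<=|10| out[11]=100 → r--
[3,12] |-9|>|8| out[10]=81 → l++
[4,12] |-7|<=|8| out[9]=64 → r--
[4,11] |-7|>|0| out[8]=49 → l++
[5,11] |-6|>|0| out[7]=36 → l++
[6,11] |-5|>|0| out[6]=25 → l++
[7,11] |-4|>|0| out[5]=16 → l++
[8,11] |-3|>|0| out[4]=9 → l++
[9,11] |-2|>|0| out[3]=4 → l++
[10,11] |-1|>|0| out[2]=1 → l++
[11,11] |0|<=|0| out[1]=0 → r--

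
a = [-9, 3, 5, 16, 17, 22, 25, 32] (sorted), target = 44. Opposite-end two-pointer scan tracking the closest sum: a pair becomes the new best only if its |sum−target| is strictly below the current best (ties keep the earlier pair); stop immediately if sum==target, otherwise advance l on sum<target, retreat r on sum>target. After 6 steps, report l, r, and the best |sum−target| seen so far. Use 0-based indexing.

l=5, r=6, best |Δ|=2

[0,7] -9+32=23 d=21 * → l++
[1,7] 3+32=35 d=9 * → l++
[2,7] 5+32=37 d=7 * → l++
[3,7] 16+32=48 d=4 * → r--
[3,6] 16+25=41 d=3 * → l++
[4,6] 17+25=42 d=2 * → l++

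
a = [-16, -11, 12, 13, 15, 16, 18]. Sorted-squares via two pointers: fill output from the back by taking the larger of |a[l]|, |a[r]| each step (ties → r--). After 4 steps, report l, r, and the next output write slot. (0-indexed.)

l=1, r=3, next write slot=2

l=0 r=6: |-16|<=|18| out[6]=324, r--
l=0 r=5: |-16|<=|16| out[5]=256, r--
l=0 r=4: |-16|>|15| out[4]=256, l++
l=1 r=4: |-11|<=|15| out[3]=225, r--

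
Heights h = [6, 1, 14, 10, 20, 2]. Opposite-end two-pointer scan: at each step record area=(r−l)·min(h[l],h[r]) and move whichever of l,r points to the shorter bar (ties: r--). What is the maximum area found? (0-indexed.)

max area = 28

[0,5] min(6,2)*5=10 best=10 * → r--
[0,4] min(6,20)*4=24 best=24 * → l++
[1,4] min(1,20)*3=3 best=24 → l++
[2,4] min(14,20)*2=28 best=28 * → l++
[3,4] min(10,20)*1=10 best=28 → l++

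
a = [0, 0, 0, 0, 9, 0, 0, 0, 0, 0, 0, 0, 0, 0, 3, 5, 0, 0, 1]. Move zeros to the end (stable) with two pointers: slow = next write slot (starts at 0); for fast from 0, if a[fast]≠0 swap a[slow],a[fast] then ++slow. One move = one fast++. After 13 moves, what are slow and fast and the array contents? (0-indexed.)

slow=1, fast=13, a=[9, 0, 0, 0, 0, 0, 0, 0, 0, 0, 0, 0, 0, 0, 3, 5, 0, 0, 1]

slow=0 fast=0: a[fast]=0, fast++
slow=0 fast=1: a[fast]=0, fast++
slow=0 fast=2: a[fast]=0, fast++
slow=0 fast=3: a[fast]=0, fast++
slow=0 fast=4: a[fast]=9≠0 swap→a[0]=9, slow++,fast++
slow=1 fast=5: a[fast]=0, fast++
slow=1 fast=6: a[fast]=0, fast++
slow=1 fast=7: a[fast]=0, fast++
slow=1 fast=8: a[fast]=0, fast++
slow=1 fast=9: a[fast]=0, fast++
slow=1 fast=10: a[fast]=0, fast++
slow=1 fast=11: a[fast]=0, fast++
slow=1 fast=12: a[fast]=0, fast++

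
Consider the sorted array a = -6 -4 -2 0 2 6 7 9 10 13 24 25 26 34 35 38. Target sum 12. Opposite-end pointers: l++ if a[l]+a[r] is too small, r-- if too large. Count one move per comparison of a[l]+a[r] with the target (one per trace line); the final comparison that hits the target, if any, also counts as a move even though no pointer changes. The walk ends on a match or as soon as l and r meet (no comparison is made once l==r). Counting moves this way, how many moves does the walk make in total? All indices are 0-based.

l=0 r=15: -6+38=32 >12, r--
l=0 r=14: -6+35=29 >12, r--
l=0 r=13: -6+34=28 >12, r--
l=0 r=12: -6+26=20 >12, r--
l=0 r=11: -6+25=19 >12, r--
l=0 r=10: -6+24=18 >12, r--
l=0 r=9: -6+13=7 <12, l++
l=1 r=9: -4+13=9 <12, l++
l=2 r=9: -2+13=11 <12, l++
l=3 r=9: 0+13=13 >12, r--
l=3 r=8: 0+10=10 <12, l++
l=4 r=8: 2+10=12, found

12 moves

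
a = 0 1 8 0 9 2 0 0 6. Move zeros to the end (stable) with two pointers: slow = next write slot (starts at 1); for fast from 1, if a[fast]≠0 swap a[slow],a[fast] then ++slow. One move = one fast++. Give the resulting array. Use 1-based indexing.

(s=1,f=1) a[fast]=0 → fast++
(s=1,f=2) a[fast]=1≠0 swap→a[1]=1 → slow++,fast++
(s=2,f=3) a[fast]=8≠0 swap→a[2]=8 → slow++,fast++
(s=3,f=4) a[fast]=0 → fast++
(s=3,f=5) a[fast]=9≠0 swap→a[3]=9 → slow++,fast++
(s=4,f=6) a[fast]=2≠0 swap→a[4]=2 → slow++,fast++
(s=5,f=7) a[fast]=0 → fast++
(s=5,f=8) a[fast]=0 → fast++
(s=5,f=9) a[fast]=6≠0 swap→a[5]=6 → slow++,fast++

[1, 8, 9, 2, 6, 0, 0, 0, 0]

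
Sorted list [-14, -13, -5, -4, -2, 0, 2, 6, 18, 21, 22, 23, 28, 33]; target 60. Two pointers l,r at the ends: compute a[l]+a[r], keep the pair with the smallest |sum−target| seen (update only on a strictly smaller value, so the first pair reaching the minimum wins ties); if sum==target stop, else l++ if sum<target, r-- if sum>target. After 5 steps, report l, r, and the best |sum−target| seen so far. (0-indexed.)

l=5, r=13, best |Δ|=29

l=0 r=13: -14+33=19 d=41 *, l++
l=1 r=13: -13+33=20 d=40 *, l++
l=2 r=13: -5+33=28 d=32 *, l++
l=3 r=13: -4+33=29 d=31 *, l++
l=4 r=13: -2+33=31 d=29 *, l++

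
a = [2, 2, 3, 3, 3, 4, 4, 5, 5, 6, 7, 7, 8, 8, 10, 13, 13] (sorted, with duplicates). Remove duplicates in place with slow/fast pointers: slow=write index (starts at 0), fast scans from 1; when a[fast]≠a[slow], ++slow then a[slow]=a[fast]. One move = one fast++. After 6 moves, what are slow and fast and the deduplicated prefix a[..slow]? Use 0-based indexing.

slow=0 fast=1: a[fast]=2=a[slow] dup, fast++
slow=0 fast=2: a[fast]=3≠a[slow]=2 write a[1]=3, slow++,fast++
slow=1 fast=3: a[fast]=3=a[slow] dup, fast++
slow=1 fast=4: a[fast]=3=a[slow] dup, fast++
slow=1 fast=5: a[fast]=4≠a[slow]=3 write a[2]=4, slow++,fast++
slow=2 fast=6: a[fast]=4=a[slow] dup, fast++

slow=2, fast=7, prefix=[2, 3, 4]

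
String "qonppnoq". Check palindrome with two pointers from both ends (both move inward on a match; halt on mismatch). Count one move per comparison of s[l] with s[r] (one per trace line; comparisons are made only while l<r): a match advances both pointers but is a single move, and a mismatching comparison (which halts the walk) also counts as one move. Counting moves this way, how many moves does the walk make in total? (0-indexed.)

4 moves

l=0 r=7: 'q'=='q', l++,r--
l=1 r=6: 'o'=='o', l++,r--
l=2 r=5: 'n'=='n', l++,r--
l=3 r=4: 'p'=='p', l++,r--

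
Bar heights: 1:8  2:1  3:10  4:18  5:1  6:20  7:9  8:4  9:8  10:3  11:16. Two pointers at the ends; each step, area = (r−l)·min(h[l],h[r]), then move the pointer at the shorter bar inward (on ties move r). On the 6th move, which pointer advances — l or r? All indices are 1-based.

r

l=1 r=11: min(8,16)*10=80 best=80 *, l++
l=2 r=11: min(1,16)*9=9 best=80, l++
l=3 r=11: min(10,16)*8=80 best=80, l++
l=4 r=11: min(18,16)*7=112 best=112 *, r--
l=4 r=10: min(18,3)*6=18 best=112, r--
l=4 r=9: min(18,8)*5=40 best=112, r--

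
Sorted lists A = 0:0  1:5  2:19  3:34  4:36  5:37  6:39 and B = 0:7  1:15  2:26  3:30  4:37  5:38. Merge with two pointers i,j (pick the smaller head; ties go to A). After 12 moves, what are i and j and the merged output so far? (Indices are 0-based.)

i=0 j=0: A[i]=0<=B[j]=7 take 0, i++
i=1 j=0: A[i]=5<=B[j]=7 take 5, i++
i=2 j=0: A[i]=19>B[j]=7 take 7, j++
i=2 j=1: A[i]=19>B[j]=15 take 15, j++
i=2 j=2: A[i]=19<=B[j]=26 take 19, i++
i=3 j=2: A[i]=34>B[j]=26 take 26, j++
i=3 j=3: A[i]=34>B[j]=30 take 30, j++
i=3 j=4: A[i]=34<=B[j]=37 take 34, i++
i=4 j=4: A[i]=36<=B[j]=37 take 36, i++
i=5 j=4: A[i]=37<=B[j]=37 take 37, i++
i=6 j=4: A[i]=39>B[j]=37 take 37, j++
i=6 j=5: A[i]=39>B[j]=38 take 38, j++

i=6, j=6, merged so far=[0, 5, 7, 15, 19, 26, 30, 34, 36, 37, 37, 38]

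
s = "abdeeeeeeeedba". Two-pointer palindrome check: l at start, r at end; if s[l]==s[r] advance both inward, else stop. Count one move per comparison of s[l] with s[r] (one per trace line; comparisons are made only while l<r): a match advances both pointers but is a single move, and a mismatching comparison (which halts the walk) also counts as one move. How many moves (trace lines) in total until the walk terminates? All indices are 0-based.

7 moves

[0,13] 'a'=='a' → l++,r--
[1,12] 'b'=='b' → l++,r--
[2,11] 'd'=='d' → l++,r--
[3,10] 'e'=='e' → l++,r--
[4,9] 'e'=='e' → l++,r--
[5,8] 'e'=='e' → l++,r--
[6,7] 'e'=='e' → l++,r--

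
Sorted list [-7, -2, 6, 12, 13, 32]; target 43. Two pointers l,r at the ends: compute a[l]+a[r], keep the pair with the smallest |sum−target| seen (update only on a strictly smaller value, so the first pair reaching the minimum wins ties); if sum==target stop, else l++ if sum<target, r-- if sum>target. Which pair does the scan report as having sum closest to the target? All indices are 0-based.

pair (12, 32) with sum 44 (|Δ|=1)

l=0 r=5: -7+32=25 d=18 *, l++
l=1 r=5: -2+32=30 d=13 *, l++
l=2 r=5: 6+32=38 d=5 *, l++
l=3 r=5: 12+32=44 d=1 *, r--
l=3 r=4: 12+13=25 d=18, l++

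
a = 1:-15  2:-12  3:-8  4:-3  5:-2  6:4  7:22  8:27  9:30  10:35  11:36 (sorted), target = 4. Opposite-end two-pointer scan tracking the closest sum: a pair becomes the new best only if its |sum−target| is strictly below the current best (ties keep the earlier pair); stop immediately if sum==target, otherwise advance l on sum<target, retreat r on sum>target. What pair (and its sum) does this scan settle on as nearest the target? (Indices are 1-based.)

pair (-2, 4) with sum 2 (|Δ|=2)

l=1 r=11: -15+36=21 d=17 *, r--
l=1 r=10: -15+35=20 d=16 *, r--
l=1 r=9: -15+30=15 d=11 *, r--
l=1 r=8: -15+27=12 d=8 *, r--
l=1 r=7: -15+22=7 d=3 *, r--
l=1 r=6: -15+4=-11 d=15, l++
l=2 r=6: -12+4=-8 d=12, l++
l=3 r=6: -8+4=-4 d=8, l++
l=4 r=6: -3+4=1 d=3, l++
l=5 r=6: -2+4=2 d=2 *, l++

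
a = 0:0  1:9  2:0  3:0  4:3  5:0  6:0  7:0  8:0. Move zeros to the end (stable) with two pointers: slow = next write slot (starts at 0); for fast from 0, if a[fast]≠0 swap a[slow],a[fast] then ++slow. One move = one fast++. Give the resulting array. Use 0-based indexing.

[9, 3, 0, 0, 0, 0, 0, 0, 0]

(s=0,f=0) a[fast]=0 → fast++
(s=0,f=1) a[fast]=9≠0 swap→a[0]=9 → slow++,fast++
(s=1,f=2) a[fast]=0 → fast++
(s=1,f=3) a[fast]=0 → fast++
(s=1,f=4) a[fast]=3≠0 swap→a[1]=3 → slow++,fast++
(s=2,f=5) a[fast]=0 → fast++
(s=2,f=6) a[fast]=0 → fast++
(s=2,f=7) a[fast]=0 → fast++
(s=2,f=8) a[fast]=0 → fast++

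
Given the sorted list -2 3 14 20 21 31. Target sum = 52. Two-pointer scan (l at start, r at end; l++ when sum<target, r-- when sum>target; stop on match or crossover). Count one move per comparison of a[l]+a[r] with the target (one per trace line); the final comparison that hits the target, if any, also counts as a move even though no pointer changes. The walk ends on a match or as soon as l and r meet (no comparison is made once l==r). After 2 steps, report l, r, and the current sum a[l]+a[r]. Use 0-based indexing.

l=2, r=5, sum=45

l=0 r=5: -2+31=29 <52, l++
l=1 r=5: 3+31=34 <52, l++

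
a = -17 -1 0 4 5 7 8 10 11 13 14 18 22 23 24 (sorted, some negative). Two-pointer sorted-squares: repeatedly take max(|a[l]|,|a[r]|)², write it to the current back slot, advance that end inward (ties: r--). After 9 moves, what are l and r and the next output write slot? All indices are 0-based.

l=1, r=6, next write slot=5

l=0 r=14: |-17|<=|24| out[14]=576, r--
l=0 r=13: |-17|<=|23| out[13]=529, r--
l=0 r=12: |-17|<=|22| out[12]=484, r--
l=0 r=11: |-17|<=|18| out[11]=324, r--
l=0 r=10: |-17|>|14| out[10]=289, l++
l=1 r=10: |-1|<=|14| out[9]=196, r--
l=1 r=9: |-1|<=|13| out[8]=169, r--
l=1 r=8: |-1|<=|11| out[7]=121, r--
l=1 r=7: |-1|<=|10| out[6]=100, r--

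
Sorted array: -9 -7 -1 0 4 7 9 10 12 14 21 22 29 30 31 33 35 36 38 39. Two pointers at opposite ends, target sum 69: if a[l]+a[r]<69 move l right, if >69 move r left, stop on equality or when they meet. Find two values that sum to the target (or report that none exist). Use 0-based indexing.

[0,19] -9+39=30 <69 → l++
[1,19] -7+39=32 <69 → l++
[2,19] -1+39=38 <69 → l++
[3,19] 0+39=39 <69 → l++
[4,19] 4+39=43 <69 → l++
[5,19] 7+39=46 <69 → l++
[6,19] 9+39=48 <69 → l++
[7,19] 10+39=49 <69 → l++
[8,19] 12+39=51 <69 → l++
[9,19] 14+39=53 <69 → l++
[10,19] 21+39=60 <69 → l++
[11,19] 22+39=61 <69 → l++
[12,19] 29+39=68 <69 → l++
[13,19] 30+39=69 → found

(30, 39)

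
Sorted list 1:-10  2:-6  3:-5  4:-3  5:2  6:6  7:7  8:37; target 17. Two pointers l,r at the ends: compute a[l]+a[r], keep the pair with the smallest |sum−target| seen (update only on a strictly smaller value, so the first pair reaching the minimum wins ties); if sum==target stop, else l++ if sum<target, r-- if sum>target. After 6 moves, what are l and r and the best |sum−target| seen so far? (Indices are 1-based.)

l=6, r=7, best |Δ|=8

[1,8] -10+37=27 d=10 * → r--
[1,7] -10+7=-3 d=20 → l++
[2,7] -6+7=1 d=16 → l++
[3,7] -5+7=2 d=15 → l++
[4,7] -3+7=4 d=13 → l++
[5,7] 2+7=9 d=8 * → l++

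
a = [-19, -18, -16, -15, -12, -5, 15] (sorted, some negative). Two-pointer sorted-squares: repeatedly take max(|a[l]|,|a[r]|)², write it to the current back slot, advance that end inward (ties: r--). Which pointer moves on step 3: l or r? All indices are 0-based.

l=0 r=6: |-19|>|15| out[6]=361, l++
l=1 r=6: |-18|>|15| out[5]=324, l++
l=2 r=6: |-16|>|15| out[4]=256, l++

l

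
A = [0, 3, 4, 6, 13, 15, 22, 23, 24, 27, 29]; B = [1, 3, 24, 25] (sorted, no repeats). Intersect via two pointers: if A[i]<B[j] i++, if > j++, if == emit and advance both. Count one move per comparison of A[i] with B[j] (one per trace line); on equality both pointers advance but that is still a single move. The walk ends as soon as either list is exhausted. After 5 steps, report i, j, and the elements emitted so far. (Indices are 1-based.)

[i=1,j=1] 0<1 → i++
[i=2,j=1] 3>1 → j++
[i=2,j=2] 3==3 emit → i++,j++
[i=3,j=3] 4<24 → i++
[i=4,j=3] 6<24 → i++

i=5, j=3, emitted=[3]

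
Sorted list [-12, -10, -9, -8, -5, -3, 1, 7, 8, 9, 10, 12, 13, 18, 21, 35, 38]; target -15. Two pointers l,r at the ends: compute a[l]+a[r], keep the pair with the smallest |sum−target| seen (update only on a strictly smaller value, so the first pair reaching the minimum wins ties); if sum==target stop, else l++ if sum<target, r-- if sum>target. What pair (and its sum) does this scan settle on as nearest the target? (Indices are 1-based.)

[1,17] -12+38=26 d=41 * → r--
[1,16] -12+35=23 d=38 * → r--
[1,15] -12+21=9 d=24 * → r--
[1,14] -12+18=6 d=21 * → r--
[1,13] -12+13=1 d=16 * → r--
[1,12] -12+12=0 d=15 * → r--
[1,11] -12+10=-2 d=13 * → r--
[1,10] -12+9=-3 d=12 * → r--
[1,9] -12+8=-4 d=11 * → r--
[1,8] -12+7=-5 d=10 * → r--
[1,7] -12+1=-11 d=4 * → r--
[1,6] -12+-3=-15 d=0 * → stop

pair (-12, -3) with sum -15 (|Δ|=0)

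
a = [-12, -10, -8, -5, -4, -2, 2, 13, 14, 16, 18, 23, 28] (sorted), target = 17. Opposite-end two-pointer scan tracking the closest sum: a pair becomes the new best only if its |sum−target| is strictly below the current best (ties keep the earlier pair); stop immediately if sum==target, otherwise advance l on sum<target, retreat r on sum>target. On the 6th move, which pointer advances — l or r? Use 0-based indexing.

l

l=0 r=12: -12+28=16 d=1 *, l++
l=1 r=12: -10+28=18 d=1, r--
l=1 r=11: -10+23=13 d=4, l++
l=2 r=11: -8+23=15 d=2, l++
l=3 r=11: -5+23=18 d=1, r--
l=3 r=10: -5+18=13 d=4, l++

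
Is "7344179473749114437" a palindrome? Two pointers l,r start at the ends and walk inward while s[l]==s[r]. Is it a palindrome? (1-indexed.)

[1,19] '7'=='7' → l++,r--
[2,18] '3'=='3' → l++,r--
[3,17] '4'=='4' → l++,r--
[4,16] '4'=='4' → l++,r--
[5,15] '1'=='1' → l++,r--
[6,14] '7'!='1' → stop

not a palindrome (mismatch at 6,14)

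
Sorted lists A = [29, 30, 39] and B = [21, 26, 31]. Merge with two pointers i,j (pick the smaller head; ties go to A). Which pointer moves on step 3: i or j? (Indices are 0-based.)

i

i=0 j=0: A[i]=29>B[j]=21 take 21, j++
i=0 j=1: A[i]=29>B[j]=26 take 26, j++
i=0 j=2: A[i]=29<=B[j]=31 take 29, i++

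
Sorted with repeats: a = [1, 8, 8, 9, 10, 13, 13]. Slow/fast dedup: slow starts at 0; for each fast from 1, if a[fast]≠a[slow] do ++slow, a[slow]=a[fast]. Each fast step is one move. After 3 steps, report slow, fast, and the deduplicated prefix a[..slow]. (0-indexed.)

slow=2, fast=4, prefix=[1, 8, 9]

slow=0 fast=1: a[fast]=8≠a[slow]=1 write a[1]=8, slow++,fast++
slow=1 fast=2: a[fast]=8=a[slow] dup, fast++
slow=1 fast=3: a[fast]=9≠a[slow]=8 write a[2]=9, slow++,fast++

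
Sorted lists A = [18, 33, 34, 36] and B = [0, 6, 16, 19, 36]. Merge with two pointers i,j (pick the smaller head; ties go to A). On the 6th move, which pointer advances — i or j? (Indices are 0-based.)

i

[i=0,j=0] A[i]=18>B[j]=0 take 0 → j++
[i=0,j=1] A[i]=18>B[j]=6 take 6 → j++
[i=0,j=2] A[i]=18>B[j]=16 take 16 → j++
[i=0,j=3] A[i]=18<=B[j]=19 take 18 → i++
[i=1,j=3] A[i]=33>B[j]=19 take 19 → j++
[i=1,j=4] A[i]=33<=B[j]=36 take 33 → i++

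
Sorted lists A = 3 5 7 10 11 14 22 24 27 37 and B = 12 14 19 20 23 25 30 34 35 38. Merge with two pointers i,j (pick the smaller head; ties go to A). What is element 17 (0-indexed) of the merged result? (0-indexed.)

[i=0,j=0] A[i]=3<=B[j]=12 take 3 → i++
[i=1,j=0] A[i]=5<=B[j]=12 take 5 → i++
[i=2,j=0] A[i]=7<=B[j]=12 take 7 → i++
[i=3,j=0] A[i]=10<=B[j]=12 take 10 → i++
[i=4,j=0] A[i]=11<=B[j]=12 take 11 → i++
[i=5,j=0] A[i]=14>B[j]=12 take 12 → j++
[i=5,j=1] A[i]=14<=B[j]=14 take 14 → i++
[i=6,j=1] A[i]=22>B[j]=14 take 14 → j++
[i=6,j=2] A[i]=22>B[j]=19 take 19 → j++
[i=6,j=3] A[i]=22>B[j]=20 take 20 → j++
[i=6,j=4] A[i]=22<=B[j]=23 take 22 → i++
[i=7,j=4] A[i]=24>B[j]=23 take 23 → j++
[i=7,j=5] A[i]=24<=B[j]=25 take 24 → i++
[i=8,j=5] A[i]=27>B[j]=25 take 25 → j++
[i=8,j=6] A[i]=27<=B[j]=30 take 27 → i++
[i=9,j=6] A[i]=37>B[j]=30 take 30 → j++
[i=9,j=7] A[i]=37>B[j]=34 take 34 → j++
[i=9,j=8] A[i]=37>B[j]=35 take 35 → j++
[i=9,j=9] A[i]=37<=B[j]=38 take 37 → i++
[i=10,j=9] A done, take B[j]=38 → j++

merged[17] = 35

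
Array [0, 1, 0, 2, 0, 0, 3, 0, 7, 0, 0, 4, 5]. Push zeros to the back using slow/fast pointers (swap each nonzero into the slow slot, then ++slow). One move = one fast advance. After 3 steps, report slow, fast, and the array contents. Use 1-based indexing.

slow=1 fast=1: a[fast]=0, fast++
slow=1 fast=2: a[fast]=1≠0 swap→a[1]=1, slow++,fast++
slow=2 fast=3: a[fast]=0, fast++

slow=2, fast=4, a=[1, 0, 0, 2, 0, 0, 3, 0, 7, 0, 0, 4, 5]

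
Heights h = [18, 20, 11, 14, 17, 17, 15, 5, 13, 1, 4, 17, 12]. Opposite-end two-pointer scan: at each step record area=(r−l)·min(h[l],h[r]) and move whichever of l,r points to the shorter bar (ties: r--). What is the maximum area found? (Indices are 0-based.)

l=0 r=12: min(18,12)*12=144 best=144 *, r--
l=0 r=11: min(18,17)*11=187 best=187 *, r--
l=0 r=10: min(18,4)*10=40 best=187, r--
l=0 r=9: min(18,1)*9=9 best=187, r--
l=0 r=8: min(18,13)*8=104 best=187, r--
l=0 r=7: min(18,5)*7=35 best=187, r--
l=0 r=6: min(18,15)*6=90 best=187, r--
l=0 r=5: min(18,17)*5=85 best=187, r--
l=0 r=4: min(18,17)*4=68 best=187, r--
l=0 r=3: min(18,14)*3=42 best=187, r--
l=0 r=2: min(18,11)*2=22 best=187, r--
l=0 r=1: min(18,20)*1=18 best=187, l++

max area = 187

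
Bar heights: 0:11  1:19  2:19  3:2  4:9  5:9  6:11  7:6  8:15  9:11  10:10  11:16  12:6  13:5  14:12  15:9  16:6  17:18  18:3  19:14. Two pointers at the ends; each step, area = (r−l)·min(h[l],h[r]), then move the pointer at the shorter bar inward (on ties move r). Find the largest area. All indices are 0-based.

max area = 288

l=0 r=19: min(11,14)*19=209 best=209 *, l++
l=1 r=19: min(19,14)*18=252 best=252 *, r--
l=1 r=18: min(19,3)*17=51 best=252, r--
l=1 r=17: min(19,18)*16=288 best=288 *, r--
l=1 r=16: min(19,6)*15=90 best=288, r--
l=1 r=15: min(19,9)*14=126 best=288, r--
l=1 r=14: min(19,12)*13=156 best=288, r--
l=1 r=13: min(19,5)*12=60 best=288, r--
l=1 r=12: min(19,6)*11=66 best=288, r--
l=1 r=11: min(19,16)*10=160 best=288, r--
l=1 r=10: min(19,10)*9=90 best=288, r--
l=1 r=9: min(19,11)*8=88 best=288, r--
l=1 r=8: min(19,15)*7=105 best=288, r--
l=1 r=7: min(19,6)*6=36 best=288, r--
l=1 r=6: min(19,11)*5=55 best=288, r--
l=1 r=5: min(19,9)*4=36 best=288, r--
l=1 r=4: min(19,9)*3=27 best=288, r--
l=1 r=3: min(19,2)*2=4 best=288, r--
l=1 r=2: min(19,19)*1=19 best=288, r--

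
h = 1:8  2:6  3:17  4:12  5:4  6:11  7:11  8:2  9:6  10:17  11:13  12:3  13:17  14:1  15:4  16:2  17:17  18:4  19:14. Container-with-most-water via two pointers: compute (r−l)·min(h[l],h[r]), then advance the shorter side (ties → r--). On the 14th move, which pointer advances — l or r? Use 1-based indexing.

r

l=1 r=19: min(8,14)*18=144 best=144 *, l++
l=2 r=19: min(6,14)*17=102 best=144, l++
l=3 r=19: min(17,14)*16=224 best=224 *, r--
l=3 r=18: min(17,4)*15=60 best=224, r--
l=3 r=17: min(17,17)*14=238 best=238 *, r--
l=3 r=16: min(17,2)*13=26 best=238, r--
l=3 r=15: min(17,4)*12=48 best=238, r--
l=3 r=14: min(17,1)*11=11 best=238, r--
l=3 r=13: min(17,17)*10=170 best=238, r--
l=3 r=12: min(17,3)*9=27 best=238, r--
l=3 r=11: min(17,13)*8=104 best=238, r--
l=3 r=10: min(17,17)*7=119 best=238, r--
l=3 r=9: min(17,6)*6=36 best=238, r--
l=3 r=8: min(17,2)*5=10 best=238, r--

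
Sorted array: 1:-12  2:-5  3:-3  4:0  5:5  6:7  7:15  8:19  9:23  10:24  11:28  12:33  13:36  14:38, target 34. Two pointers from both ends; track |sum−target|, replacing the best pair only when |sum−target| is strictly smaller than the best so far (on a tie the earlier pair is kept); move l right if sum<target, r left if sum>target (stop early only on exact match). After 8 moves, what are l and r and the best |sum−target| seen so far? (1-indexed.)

[1,14] -12+38=26 d=8 * → l++
[2,14] -5+38=33 d=1 * → l++
[3,14] -3+38=35 d=1 → r--
[3,13] -3+36=33 d=1 → l++
[4,13] 0+36=36 d=2 → r--
[4,12] 0+33=33 d=1 → l++
[5,12] 5+33=38 d=4 → r--
[5,11] 5+28=33 d=1 → l++

l=6, r=11, best |Δ|=1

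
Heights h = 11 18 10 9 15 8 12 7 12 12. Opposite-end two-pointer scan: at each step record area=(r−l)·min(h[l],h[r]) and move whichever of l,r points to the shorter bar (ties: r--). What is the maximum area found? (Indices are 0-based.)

max area = 99

[0,9] min(11,12)*9=99 best=99 * → l++
[1,9] min(18,12)*8=96 best=99 → r--
[1,8] min(18,12)*7=84 best=99 → r--
[1,7] min(18,7)*6=42 best=99 → r--
[1,6] min(18,12)*5=60 best=99 → r--
[1,5] min(18,8)*4=32 best=99 → r--
[1,4] min(18,15)*3=45 best=99 → r--
[1,3] min(18,9)*2=18 best=99 → r--
[1,2] min(18,10)*1=10 best=99 → r--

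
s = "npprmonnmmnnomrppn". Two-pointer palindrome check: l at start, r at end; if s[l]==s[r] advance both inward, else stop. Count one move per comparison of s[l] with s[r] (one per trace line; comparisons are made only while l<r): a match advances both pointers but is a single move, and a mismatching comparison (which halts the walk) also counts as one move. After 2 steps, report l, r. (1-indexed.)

[1,18] 'n'=='n' → l++,r--
[2,17] 'p'=='p' → l++,r--

l=3, r=16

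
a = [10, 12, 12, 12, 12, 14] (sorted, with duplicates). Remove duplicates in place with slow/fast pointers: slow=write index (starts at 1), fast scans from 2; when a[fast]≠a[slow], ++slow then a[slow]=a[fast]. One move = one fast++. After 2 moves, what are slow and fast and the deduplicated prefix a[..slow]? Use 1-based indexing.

slow=1 fast=2: a[fast]=12≠a[slow]=10 write a[2]=12, slow++,fast++
slow=2 fast=3: a[fast]=12=a[slow] dup, fast++

slow=2, fast=4, prefix=[10, 12]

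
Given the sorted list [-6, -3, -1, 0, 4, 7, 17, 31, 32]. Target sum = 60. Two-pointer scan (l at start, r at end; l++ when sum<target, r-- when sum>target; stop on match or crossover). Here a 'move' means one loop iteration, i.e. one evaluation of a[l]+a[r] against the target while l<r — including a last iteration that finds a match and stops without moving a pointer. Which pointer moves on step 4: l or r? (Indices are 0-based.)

l=0 r=8: -6+32=26 <60, l++
l=1 r=8: -3+32=29 <60, l++
l=2 r=8: -1+32=31 <60, l++
l=3 r=8: 0+32=32 <60, l++

l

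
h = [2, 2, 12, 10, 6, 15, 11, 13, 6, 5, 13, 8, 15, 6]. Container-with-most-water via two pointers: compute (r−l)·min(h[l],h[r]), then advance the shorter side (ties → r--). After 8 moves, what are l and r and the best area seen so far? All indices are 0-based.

l=5, r=10, best area=120

l=0 r=13: min(2,6)*13=26 best=26 *, l++
l=1 r=13: min(2,6)*12=24 best=26, l++
l=2 r=13: min(12,6)*11=66 best=66 *, r--
l=2 r=12: min(12,15)*10=120 best=120 *, l++
l=3 r=12: min(10,15)*9=90 best=120, l++
l=4 r=12: min(6,15)*8=48 best=120, l++
l=5 r=12: min(15,15)*7=105 best=120, r--
l=5 r=11: min(15,8)*6=48 best=120, r--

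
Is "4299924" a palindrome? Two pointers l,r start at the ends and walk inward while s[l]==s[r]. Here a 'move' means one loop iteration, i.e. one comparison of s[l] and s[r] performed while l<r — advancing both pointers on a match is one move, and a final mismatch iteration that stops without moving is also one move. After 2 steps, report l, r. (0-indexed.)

l=0 r=6: '4'=='4', l++,r--
l=1 r=5: '2'=='2', l++,r--

l=2, r=4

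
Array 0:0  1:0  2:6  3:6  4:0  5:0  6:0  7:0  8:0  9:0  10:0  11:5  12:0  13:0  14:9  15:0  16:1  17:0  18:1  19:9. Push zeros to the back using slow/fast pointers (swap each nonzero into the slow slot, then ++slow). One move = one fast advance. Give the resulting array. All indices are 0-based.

(s=0,f=0) a[fast]=0 → fast++
(s=0,f=1) a[fast]=0 → fast++
(s=0,f=2) a[fast]=6≠0 swap→a[0]=6 → slow++,fast++
(s=1,f=3) a[fast]=6≠0 swap→a[1]=6 → slow++,fast++
(s=2,f=4) a[fast]=0 → fast++
(s=2,f=5) a[fast]=0 → fast++
(s=2,f=6) a[fast]=0 → fast++
(s=2,f=7) a[fast]=0 → fast++
(s=2,f=8) a[fast]=0 → fast++
(s=2,f=9) a[fast]=0 → fast++
(s=2,f=10) a[fast]=0 → fast++
(s=2,f=11) a[fast]=5≠0 swap→a[2]=5 → slow++,fast++
(s=3,f=12) a[fast]=0 → fast++
(s=3,f=13) a[fast]=0 → fast++
(s=3,f=14) a[fast]=9≠0 swap→a[3]=9 → slow++,fast++
(s=4,f=15) a[fast]=0 → fast++
(s=4,f=16) a[fast]=1≠0 swap→a[4]=1 → slow++,fast++
(s=5,f=17) a[fast]=0 → fast++
(s=5,f=18) a[fast]=1≠0 swap→a[5]=1 → slow++,fast++
(s=6,f=19) a[fast]=9≠0 swap→a[6]=9 → slow++,fast++

[6, 6, 5, 9, 1, 1, 9, 0, 0, 0, 0, 0, 0, 0, 0, 0, 0, 0, 0, 0]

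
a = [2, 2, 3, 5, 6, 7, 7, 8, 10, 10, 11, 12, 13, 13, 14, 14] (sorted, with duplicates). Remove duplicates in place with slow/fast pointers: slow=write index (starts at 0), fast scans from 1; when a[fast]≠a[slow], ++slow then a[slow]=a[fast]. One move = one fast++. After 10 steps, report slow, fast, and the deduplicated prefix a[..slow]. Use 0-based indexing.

slow=0 fast=1: a[fast]=2=a[slow] dup, fast++
slow=0 fast=2: a[fast]=3≠a[slow]=2 write a[1]=3, slow++,fast++
slow=1 fast=3: a[fast]=5≠a[slow]=3 write a[2]=5, slow++,fast++
slow=2 fast=4: a[fast]=6≠a[slow]=5 write a[3]=6, slow++,fast++
slow=3 fast=5: a[fast]=7≠a[slow]=6 write a[4]=7, slow++,fast++
slow=4 fast=6: a[fast]=7=a[slow] dup, fast++
slow=4 fast=7: a[fast]=8≠a[slow]=7 write a[5]=8, slow++,fast++
slow=5 fast=8: a[fast]=10≠a[slow]=8 write a[6]=10, slow++,fast++
slow=6 fast=9: a[fast]=10=a[slow] dup, fast++
slow=6 fast=10: a[fast]=11≠a[slow]=10 write a[7]=11, slow++,fast++

slow=7, fast=11, prefix=[2, 3, 5, 6, 7, 8, 10, 11]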